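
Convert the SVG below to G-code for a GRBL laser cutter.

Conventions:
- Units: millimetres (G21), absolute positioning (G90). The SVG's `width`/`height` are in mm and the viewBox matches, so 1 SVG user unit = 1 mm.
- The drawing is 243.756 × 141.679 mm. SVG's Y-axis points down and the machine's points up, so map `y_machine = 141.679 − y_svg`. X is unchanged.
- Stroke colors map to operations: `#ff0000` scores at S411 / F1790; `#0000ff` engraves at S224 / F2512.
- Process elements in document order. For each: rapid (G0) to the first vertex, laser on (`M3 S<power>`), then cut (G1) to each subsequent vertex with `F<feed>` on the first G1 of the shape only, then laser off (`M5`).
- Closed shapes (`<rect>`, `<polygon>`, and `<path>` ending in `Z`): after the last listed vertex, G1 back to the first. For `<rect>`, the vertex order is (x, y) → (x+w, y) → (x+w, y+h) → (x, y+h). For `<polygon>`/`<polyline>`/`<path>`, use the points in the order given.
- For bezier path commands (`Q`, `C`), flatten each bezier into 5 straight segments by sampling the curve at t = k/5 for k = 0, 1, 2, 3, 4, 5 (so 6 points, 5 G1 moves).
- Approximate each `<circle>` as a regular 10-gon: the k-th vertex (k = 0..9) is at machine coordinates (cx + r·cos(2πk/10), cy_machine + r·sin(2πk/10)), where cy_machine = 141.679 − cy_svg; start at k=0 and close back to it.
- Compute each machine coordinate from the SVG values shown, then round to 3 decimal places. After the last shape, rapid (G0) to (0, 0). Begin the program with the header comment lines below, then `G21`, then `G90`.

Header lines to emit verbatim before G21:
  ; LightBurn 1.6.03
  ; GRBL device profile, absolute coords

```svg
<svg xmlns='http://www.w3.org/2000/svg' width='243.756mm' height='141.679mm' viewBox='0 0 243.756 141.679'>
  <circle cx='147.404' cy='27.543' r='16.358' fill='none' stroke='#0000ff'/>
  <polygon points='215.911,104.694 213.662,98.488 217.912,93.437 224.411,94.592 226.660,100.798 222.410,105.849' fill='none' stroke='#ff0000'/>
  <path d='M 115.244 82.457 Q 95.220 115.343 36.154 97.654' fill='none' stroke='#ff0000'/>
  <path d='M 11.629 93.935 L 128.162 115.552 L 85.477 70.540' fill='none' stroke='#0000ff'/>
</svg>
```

Since the viewBox matches the mm dimensions, user units are millimetres directly. The only transform is the Y-flip y_m = 141.679 − y_svg.

Shape 1 is a circle drawn with `<circle>`. Its stroke #0000ff means engrave at S224, F2512. After flipping Y the toolpath is (163.762,114.136) → (160.638,123.751) → (152.459,129.693) → (142.349,129.693) → (134.170,123.751) → (131.046,114.136) → (134.170,104.521) → (142.349,98.579) → (152.459,98.579) → (160.638,104.521) → (163.762,114.136), returning to the start.

Shape 2 is a regular polygon drawn with `<polygon>`. Its stroke #ff0000 means score at S411, F1790. After flipping Y the toolpath is (215.911,36.985) → (213.662,43.191) → (217.912,48.242) → (224.411,47.087) → (226.660,40.881) → (222.410,35.830) → (215.911,36.985), returning to the start.

Shape 3 is a quadratic bezier drawn with `<path>`. Its stroke #ff0000 means score at S411, F1790. After flipping Y the toolpath is (115.244,59.222) → (105.673,48.091) → (92.978,41.005) → (77.160,37.966) → (58.219,38.972) → (36.154,44.025).

Shape 4 is a open polyline drawn with `<path>`. Its stroke #0000ff means engrave at S224, F2512. After flipping Y the toolpath is (11.629,47.744) → (128.162,26.127) → (85.477,71.139).

; LightBurn 1.6.03
; GRBL device profile, absolute coords
G21
G90
G0 X163.762 Y114.136
M3 S224
G1 X160.638 Y123.751 F2512
G1 X152.459 Y129.693
G1 X142.349 Y129.693
G1 X134.170 Y123.751
G1 X131.046 Y114.136
G1 X134.170 Y104.521
G1 X142.349 Y98.579
G1 X152.459 Y98.579
G1 X160.638 Y104.521
G1 X163.762 Y114.136
M5
G0 X215.911 Y36.985
M3 S411
G1 X213.662 Y43.191 F1790
G1 X217.912 Y48.242
G1 X224.411 Y47.087
G1 X226.660 Y40.881
G1 X222.410 Y35.830
G1 X215.911 Y36.985
M5
G0 X115.244 Y59.222
M3 S411
G1 X105.673 Y48.091 F1790
G1 X92.978 Y41.005
G1 X77.160 Y37.966
G1 X58.219 Y38.972
G1 X36.154 Y44.025
M5
G0 X11.629 Y47.744
M3 S224
G1 X128.162 Y26.127 F2512
G1 X85.477 Y71.139
M5
G0 X0.000 Y0.000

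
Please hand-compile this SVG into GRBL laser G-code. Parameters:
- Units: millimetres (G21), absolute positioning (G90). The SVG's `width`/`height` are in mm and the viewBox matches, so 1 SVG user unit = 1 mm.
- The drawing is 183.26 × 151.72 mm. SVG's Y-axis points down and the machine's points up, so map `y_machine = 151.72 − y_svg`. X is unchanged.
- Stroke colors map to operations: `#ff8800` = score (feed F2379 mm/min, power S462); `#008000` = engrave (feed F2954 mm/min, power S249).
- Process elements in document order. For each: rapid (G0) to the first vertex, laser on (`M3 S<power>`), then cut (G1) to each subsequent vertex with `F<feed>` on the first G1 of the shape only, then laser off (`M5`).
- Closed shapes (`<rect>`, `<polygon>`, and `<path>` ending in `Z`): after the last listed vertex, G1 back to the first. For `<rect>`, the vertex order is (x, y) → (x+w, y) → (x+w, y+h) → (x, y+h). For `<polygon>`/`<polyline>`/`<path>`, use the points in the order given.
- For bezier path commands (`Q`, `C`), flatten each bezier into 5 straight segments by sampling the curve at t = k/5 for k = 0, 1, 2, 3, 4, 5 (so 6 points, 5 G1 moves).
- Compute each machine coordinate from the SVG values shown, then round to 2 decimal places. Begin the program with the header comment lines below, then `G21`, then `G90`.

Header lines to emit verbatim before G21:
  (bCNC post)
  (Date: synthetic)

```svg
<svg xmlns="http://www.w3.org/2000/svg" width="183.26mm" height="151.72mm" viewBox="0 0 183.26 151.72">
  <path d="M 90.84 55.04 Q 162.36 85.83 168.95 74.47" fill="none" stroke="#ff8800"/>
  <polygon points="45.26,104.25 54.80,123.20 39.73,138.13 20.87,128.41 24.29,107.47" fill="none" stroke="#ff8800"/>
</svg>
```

1 u = 1 mm; y_m = 151.72 − y.

[1] `<path>` quadratic bezier, #ff8800→score S462 F2379: (90.84,96.68) → (116.85,86.05) → (137.67,78.79) → (153.29,74.91) → (163.72,74.39) → (168.95,77.25)

[2] `<polygon>` regular polygon, #ff8800→score S462 F2379: (45.26,47.47) → (54.80,28.52) → (39.73,13.59) → (20.87,23.31) → (24.29,44.25) → (45.26,47.47) (closed)

(bCNC post)
(Date: synthetic)
G21
G90
G0 X90.84 Y96.68
M3 S462
G1 X116.85 Y86.05 F2379
G1 X137.67 Y78.79
G1 X153.29 Y74.91
G1 X163.72 Y74.39
G1 X168.95 Y77.25
M5
G0 X45.26 Y47.47
M3 S462
G1 X54.80 Y28.52 F2379
G1 X39.73 Y13.59
G1 X20.87 Y23.31
G1 X24.29 Y44.25
G1 X45.26 Y47.47
M5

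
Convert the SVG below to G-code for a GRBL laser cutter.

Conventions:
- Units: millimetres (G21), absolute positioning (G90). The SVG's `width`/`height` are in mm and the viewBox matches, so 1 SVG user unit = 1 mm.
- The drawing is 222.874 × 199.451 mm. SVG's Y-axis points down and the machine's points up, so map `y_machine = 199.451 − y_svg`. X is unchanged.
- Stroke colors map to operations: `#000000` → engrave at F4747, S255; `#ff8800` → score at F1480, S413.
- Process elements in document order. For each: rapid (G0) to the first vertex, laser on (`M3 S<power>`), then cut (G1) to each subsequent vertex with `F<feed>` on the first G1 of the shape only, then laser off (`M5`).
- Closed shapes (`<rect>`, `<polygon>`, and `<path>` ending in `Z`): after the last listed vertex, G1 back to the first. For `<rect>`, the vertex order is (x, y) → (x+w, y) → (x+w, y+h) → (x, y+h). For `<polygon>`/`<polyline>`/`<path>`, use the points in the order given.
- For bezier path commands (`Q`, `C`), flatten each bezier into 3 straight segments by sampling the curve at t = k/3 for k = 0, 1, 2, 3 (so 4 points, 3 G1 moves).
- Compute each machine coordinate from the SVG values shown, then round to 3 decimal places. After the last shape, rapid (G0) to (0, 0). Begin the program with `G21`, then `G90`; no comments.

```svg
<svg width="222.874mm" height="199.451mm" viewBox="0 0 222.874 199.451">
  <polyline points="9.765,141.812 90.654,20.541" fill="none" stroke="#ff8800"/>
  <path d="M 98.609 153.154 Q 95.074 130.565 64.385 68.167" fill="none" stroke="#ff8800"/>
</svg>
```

viewBox `0 0 222.874 199.451` with mm width/height → 1 unit = 1 mm. Flip: y_m = 199.451 − y_svg.

**Shape 1** — `<polyline>` line segment, stroke `#ff8800` → score (S413, F1480). Machine vertices: (9.765,57.639) → (90.654,178.910). Open path.

**Shape 2** — `<path>` quadratic bezier, stroke `#ff8800` → score (S413, F1480). Control points (SVG): P0=(98.609,153.154), P1=(95.074,130.565), P2=(64.385,68.167); sampled at t=k/3. Machine vertices: (98.609,46.297) → (93.235,65.780) → (81.827,94.109) → (64.385,131.284). Open path.

G21
G90
G0 X9.765 Y57.639
M3 S413
G1 X90.654 Y178.910 F1480
M5
G0 X98.609 Y46.297
M3 S413
G1 X93.235 Y65.780 F1480
G1 X81.827 Y94.109
G1 X64.385 Y131.284
M5
G0 X0.000 Y0.000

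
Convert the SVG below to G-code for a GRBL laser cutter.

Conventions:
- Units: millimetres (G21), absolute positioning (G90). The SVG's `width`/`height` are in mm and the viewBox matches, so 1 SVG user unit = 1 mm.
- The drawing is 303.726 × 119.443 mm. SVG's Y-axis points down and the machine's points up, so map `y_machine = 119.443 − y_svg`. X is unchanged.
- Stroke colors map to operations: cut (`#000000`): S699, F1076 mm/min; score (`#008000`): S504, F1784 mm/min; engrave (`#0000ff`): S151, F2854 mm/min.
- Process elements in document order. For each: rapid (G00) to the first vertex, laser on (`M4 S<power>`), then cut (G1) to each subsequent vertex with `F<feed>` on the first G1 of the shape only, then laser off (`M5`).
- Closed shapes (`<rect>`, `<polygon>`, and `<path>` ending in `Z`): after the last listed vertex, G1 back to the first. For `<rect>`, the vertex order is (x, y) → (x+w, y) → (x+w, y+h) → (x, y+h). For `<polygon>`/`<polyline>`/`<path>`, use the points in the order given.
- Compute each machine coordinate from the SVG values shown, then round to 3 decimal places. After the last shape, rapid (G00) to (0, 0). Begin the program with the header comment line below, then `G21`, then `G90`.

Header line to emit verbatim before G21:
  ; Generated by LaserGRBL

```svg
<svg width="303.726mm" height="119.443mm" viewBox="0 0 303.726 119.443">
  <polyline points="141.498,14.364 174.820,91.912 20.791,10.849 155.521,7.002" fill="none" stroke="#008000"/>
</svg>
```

Since the viewBox matches the mm dimensions, user units are millimetres directly. The only transform is the Y-flip y_m = 119.443 − y_svg.

Shape 1 is a open polyline drawn with `<polyline>`. Its stroke #008000 means score at S504, F1784. After flipping Y the toolpath is (141.498,105.079) → (174.820,27.531) → (20.791,108.594) → (155.521,112.441).

; Generated by LaserGRBL
G21
G90
G00 X141.498 Y105.079
M4 S504
G1 X174.820 Y27.531 F1784
G1 X20.791 Y108.594
G1 X155.521 Y112.441
M5
G00 X0.000 Y0.000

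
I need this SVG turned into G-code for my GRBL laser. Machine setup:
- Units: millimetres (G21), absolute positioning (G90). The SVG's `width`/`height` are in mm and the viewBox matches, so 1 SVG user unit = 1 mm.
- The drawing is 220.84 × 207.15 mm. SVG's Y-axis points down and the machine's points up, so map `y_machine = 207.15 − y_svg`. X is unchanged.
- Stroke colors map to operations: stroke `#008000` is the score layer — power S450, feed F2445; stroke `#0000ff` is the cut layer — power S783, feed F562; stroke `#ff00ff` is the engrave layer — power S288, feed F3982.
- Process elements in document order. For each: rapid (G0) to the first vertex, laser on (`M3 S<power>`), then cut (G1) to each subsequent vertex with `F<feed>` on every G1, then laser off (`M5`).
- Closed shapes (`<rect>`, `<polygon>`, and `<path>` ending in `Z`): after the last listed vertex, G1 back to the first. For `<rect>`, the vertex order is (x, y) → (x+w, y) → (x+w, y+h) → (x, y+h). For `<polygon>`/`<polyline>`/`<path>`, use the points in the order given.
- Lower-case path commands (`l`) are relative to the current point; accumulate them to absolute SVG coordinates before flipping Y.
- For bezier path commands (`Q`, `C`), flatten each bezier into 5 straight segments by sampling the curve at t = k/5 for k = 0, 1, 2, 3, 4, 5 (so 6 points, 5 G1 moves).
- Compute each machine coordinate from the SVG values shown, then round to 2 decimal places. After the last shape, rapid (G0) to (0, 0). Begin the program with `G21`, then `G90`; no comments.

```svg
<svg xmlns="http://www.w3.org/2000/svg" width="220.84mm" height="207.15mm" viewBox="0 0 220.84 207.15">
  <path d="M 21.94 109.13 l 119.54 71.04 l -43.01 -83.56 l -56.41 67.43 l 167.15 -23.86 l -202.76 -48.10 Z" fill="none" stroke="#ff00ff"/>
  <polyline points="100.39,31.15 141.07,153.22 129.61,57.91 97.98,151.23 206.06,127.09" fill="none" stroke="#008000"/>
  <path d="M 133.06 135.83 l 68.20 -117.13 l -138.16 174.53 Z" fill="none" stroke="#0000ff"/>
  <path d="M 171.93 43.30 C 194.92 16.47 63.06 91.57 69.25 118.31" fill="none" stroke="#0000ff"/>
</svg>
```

1 u = 1 mm; y_m = 207.15 − y.

[1] `<path>` closed polygon, #ff00ff→engrave S288 F3982: (21.94,98.02) → (141.48,26.98) → (98.47,110.54) → (42.06,43.11) → (209.21,66.97) → (6.45,115.07) → (21.94,98.02) (closed)

[2] `<polyline>` open polyline, #008000→score S450 F2445: (100.39,176.00) → (141.07,53.93) → (129.61,149.24) → (97.98,55.92) → (206.06,80.06)

[3] `<path>` closed polygon, #0000ff→cut S783 F562: (133.06,71.32) → (201.26,188.45) → (63.10,13.92) → (133.06,71.32) (closed)

[4] `<path>` cubic bezier, #0000ff→cut S783 F562: (171.93,163.85) → (169.49,168.92) → (143.94,156.74) → (109.34,134.52) → (79.76,109.48) → (69.25,88.84)

G21
G90
G0 X21.94 Y98.02
M3 S288
G1 X141.48 Y26.98 F3982
G1 X98.47 Y110.54 F3982
G1 X42.06 Y43.11 F3982
G1 X209.21 Y66.97 F3982
G1 X6.45 Y115.07 F3982
G1 X21.94 Y98.02 F3982
M5
G0 X100.39 Y176.00
M3 S450
G1 X141.07 Y53.93 F2445
G1 X129.61 Y149.24 F2445
G1 X97.98 Y55.92 F2445
G1 X206.06 Y80.06 F2445
M5
G0 X133.06 Y71.32
M3 S783
G1 X201.26 Y188.45 F562
G1 X63.10 Y13.92 F562
G1 X133.06 Y71.32 F562
M5
G0 X171.93 Y163.85
M3 S783
G1 X169.49 Y168.92 F562
G1 X143.94 Y156.74 F562
G1 X109.34 Y134.52 F562
G1 X79.76 Y109.48 F562
G1 X69.25 Y88.84 F562
M5
G0 X0.00 Y0.00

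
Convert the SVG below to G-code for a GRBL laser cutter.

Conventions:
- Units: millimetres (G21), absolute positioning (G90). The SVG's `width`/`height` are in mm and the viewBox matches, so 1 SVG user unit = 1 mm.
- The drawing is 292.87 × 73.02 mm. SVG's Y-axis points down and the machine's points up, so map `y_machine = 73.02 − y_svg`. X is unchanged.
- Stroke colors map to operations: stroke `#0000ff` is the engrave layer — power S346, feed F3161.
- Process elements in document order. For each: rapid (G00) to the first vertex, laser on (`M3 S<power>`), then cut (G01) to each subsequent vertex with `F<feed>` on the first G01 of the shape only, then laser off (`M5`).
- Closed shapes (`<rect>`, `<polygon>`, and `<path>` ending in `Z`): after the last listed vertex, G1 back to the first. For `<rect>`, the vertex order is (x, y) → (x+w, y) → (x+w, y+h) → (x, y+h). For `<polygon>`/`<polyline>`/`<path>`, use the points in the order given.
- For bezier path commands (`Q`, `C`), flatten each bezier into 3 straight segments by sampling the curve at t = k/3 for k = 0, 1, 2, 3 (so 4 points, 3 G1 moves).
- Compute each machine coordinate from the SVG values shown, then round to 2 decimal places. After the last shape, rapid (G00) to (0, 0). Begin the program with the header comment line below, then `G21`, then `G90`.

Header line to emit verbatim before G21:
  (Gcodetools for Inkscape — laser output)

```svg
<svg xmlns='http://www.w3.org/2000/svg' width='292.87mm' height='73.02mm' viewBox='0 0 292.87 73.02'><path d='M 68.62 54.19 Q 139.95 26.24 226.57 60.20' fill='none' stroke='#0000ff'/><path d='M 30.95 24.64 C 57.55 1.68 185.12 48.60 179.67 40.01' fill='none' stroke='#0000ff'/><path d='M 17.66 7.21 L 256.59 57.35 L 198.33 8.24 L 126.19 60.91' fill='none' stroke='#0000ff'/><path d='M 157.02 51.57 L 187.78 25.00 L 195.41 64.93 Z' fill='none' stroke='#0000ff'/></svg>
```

(Gcodetools for Inkscape — laser output)
G21
G90
G00 X68.62 Y18.83
M3 S346
G01 X117.87 Y30.58 F3161
G01 X170.52 Y28.58
G01 X226.57 Y12.82
M5
G00 X30.95 Y48.38
M3 S346
G01 X82.54 Y52.69 F3161
G01 X149.45 Y38.28
G01 X179.67 Y33.01
M5
G00 X17.66 Y65.81
M3 S346
G01 X256.59 Y15.67 F3161
G01 X198.33 Y64.78
G01 X126.19 Y12.11
M5
G00 X157.02 Y21.45
M3 S346
G01 X187.78 Y48.02 F3161
G01 X195.41 Y8.09
G01 X157.02 Y21.45
M5
G00 X0.00 Y0.00

viewBox `0 0 292.87 73.02` with mm width/height → 1 unit = 1 mm. Flip: y_m = 73.02 − y_svg.

**Shape 1** — `<path>` quadratic bezier, stroke `#0000ff` → engrave (S346, F3161). Control points (SVG): P0=(68.62,54.19), P1=(139.95,26.24), P2=(226.57,60.20); sampled at t=k/3. Machine vertices: (68.62,18.83) → (117.87,30.58) → (170.52,28.58) → (226.57,12.82). Open path.

**Shape 2** — `<path>` cubic bezier, stroke `#0000ff` → engrave (S346, F3161). Control points (SVG): P0=(30.95,24.64), P1=(57.55,1.68), P2=(185.12,48.60), P3=(179.67,40.01); sampled at t=k/3. Machine vertices: (30.95,48.38) → (82.54,52.69) → (149.45,38.28) → (179.67,33.01). Open path.

**Shape 3** — `<path>` open polyline, stroke `#0000ff` → engrave (S346, F3161). Machine vertices: (17.66,65.81) → (256.59,15.67) → (198.33,64.78) → (126.19,12.11). Open path.

**Shape 4** — `<path>` regular polygon, stroke `#0000ff` → engrave (S346, F3161). Machine vertices: (157.02,21.45) → (187.78,48.02) → (195.41,8.09) → (157.02,21.45). Closed: final G1 returns to the first vertex.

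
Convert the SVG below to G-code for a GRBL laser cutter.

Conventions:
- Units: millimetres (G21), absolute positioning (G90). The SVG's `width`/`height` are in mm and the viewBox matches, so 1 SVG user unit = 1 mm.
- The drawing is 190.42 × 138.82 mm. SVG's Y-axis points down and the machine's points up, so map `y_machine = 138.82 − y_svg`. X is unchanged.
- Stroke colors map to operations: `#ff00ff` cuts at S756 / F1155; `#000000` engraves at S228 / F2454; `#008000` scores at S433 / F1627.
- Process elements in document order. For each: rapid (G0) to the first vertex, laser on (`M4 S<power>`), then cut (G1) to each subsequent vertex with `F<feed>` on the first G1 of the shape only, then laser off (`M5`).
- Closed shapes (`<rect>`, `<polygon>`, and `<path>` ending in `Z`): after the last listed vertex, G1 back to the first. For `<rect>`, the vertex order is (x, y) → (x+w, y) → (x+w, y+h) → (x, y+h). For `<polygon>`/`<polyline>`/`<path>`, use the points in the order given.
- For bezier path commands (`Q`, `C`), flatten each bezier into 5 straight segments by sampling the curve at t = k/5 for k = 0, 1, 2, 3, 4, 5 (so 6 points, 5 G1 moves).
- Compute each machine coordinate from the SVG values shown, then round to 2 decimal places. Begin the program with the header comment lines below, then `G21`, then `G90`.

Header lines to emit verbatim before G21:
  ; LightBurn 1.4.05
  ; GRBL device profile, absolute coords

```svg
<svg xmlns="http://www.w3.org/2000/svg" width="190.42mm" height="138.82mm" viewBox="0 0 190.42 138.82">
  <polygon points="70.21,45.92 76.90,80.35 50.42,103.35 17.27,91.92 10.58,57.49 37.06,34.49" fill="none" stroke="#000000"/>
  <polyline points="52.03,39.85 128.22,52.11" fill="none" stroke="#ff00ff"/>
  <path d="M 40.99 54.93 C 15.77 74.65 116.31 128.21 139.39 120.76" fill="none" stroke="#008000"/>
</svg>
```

; LightBurn 1.4.05
; GRBL device profile, absolute coords
G21
G90
G0 X70.21 Y92.90
M4 S228
G1 X76.90 Y58.47 F2454
G1 X50.42 Y35.47
G1 X17.27 Y46.90
G1 X10.58 Y81.33
G1 X37.06 Y104.33
G1 X70.21 Y92.90
M5
G0 X52.03 Y98.97
M4 S756
G1 X128.22 Y86.71 F1155
M5
G0 X40.99 Y83.89
M4 S433
G1 X39.32 Y68.76 F1627
G1 X58.08 Y50.05
G1 X87.52 Y32.33
G1 X117.87 Y20.15
G1 X139.39 Y18.06
M5

Since the viewBox matches the mm dimensions, user units are millimetres directly. The only transform is the Y-flip y_m = 138.82 − y_svg.

Shape 1 is a regular polygon drawn with `<polygon>`. Its stroke #000000 means engrave at S228, F2454. After flipping Y the toolpath is (70.21,92.90) → (76.90,58.47) → (50.42,35.47) → (17.27,46.90) → (10.58,81.33) → (37.06,104.33) → (70.21,92.90), returning to the start.

Shape 2 is a line segment drawn with `<polyline>`. Its stroke #ff00ff means cut at S756, F1155. After flipping Y the toolpath is (52.03,98.97) → (128.22,86.71).

Shape 3 is a cubic bezier drawn with `<path>`. Its stroke #008000 means score at S433, F1627. After flipping Y the toolpath is (40.99,83.89) → (39.32,68.76) → (58.08,50.05) → (87.52,32.33) → (117.87,20.15) → (139.39,18.06).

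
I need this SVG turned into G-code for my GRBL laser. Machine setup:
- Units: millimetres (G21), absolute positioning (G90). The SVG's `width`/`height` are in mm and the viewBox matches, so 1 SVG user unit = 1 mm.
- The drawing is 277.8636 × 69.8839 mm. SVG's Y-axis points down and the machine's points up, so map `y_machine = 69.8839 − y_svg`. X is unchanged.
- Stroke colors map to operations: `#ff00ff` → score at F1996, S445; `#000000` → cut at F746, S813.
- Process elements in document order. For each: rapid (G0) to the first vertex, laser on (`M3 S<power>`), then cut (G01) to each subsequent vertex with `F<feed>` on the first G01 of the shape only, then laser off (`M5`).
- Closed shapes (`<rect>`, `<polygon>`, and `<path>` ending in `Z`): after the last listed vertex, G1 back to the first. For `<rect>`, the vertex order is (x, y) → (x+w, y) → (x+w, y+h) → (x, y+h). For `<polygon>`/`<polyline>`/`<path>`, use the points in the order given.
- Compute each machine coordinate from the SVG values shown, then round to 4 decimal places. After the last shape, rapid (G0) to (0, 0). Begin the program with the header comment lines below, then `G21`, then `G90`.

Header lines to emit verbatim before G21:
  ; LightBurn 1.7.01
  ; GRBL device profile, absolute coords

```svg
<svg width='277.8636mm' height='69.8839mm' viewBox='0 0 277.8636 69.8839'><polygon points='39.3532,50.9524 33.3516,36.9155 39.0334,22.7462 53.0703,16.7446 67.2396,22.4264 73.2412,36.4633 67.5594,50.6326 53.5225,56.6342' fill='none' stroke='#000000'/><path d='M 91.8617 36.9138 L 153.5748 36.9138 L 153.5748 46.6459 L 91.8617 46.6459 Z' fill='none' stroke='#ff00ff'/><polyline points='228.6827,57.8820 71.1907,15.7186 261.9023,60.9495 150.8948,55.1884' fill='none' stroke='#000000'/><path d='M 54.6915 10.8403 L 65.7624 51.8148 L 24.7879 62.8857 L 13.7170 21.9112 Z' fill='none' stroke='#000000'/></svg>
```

Since the viewBox matches the mm dimensions, user units are millimetres directly. The only transform is the Y-flip y_m = 69.8839 − y_svg.

Shape 1 is a regular polygon drawn with `<polygon>`. Its stroke #000000 means cut at S813, F746. After flipping Y the toolpath is (39.3532,18.9315) → (33.3516,32.9684) → (39.0334,47.1377) → (53.0703,53.1393) → (67.2396,47.4575) → (73.2412,33.4206) → (67.5594,19.2513) → (53.5225,13.2497) → (39.3532,18.9315), returning to the start.

Shape 2 is a rectangle drawn with `<path>`. Its stroke #ff00ff means score at S445, F1996. After flipping Y the toolpath is (91.8617,32.9701) → (153.5748,32.9701) → (153.5748,23.2380) → (91.8617,23.2380) → (91.8617,32.9701), returning to the start.

Shape 3 is a open polyline drawn with `<polyline>`. Its stroke #000000 means cut at S813, F746. After flipping Y the toolpath is (228.6827,12.0019) → (71.1907,54.1653) → (261.9023,8.9344) → (150.8948,14.6955).

Shape 4 is a regular polygon drawn with `<path>`. Its stroke #000000 means cut at S813, F746. After flipping Y the toolpath is (54.6915,59.0436) → (65.7624,18.0691) → (24.7879,6.9982) → (13.7170,47.9727) → (54.6915,59.0436), returning to the start.

; LightBurn 1.7.01
; GRBL device profile, absolute coords
G21
G90
G0 X39.3532 Y18.9315
M3 S813
G01 X33.3516 Y32.9684 F746
G01 X39.0334 Y47.1377
G01 X53.0703 Y53.1393
G01 X67.2396 Y47.4575
G01 X73.2412 Y33.4206
G01 X67.5594 Y19.2513
G01 X53.5225 Y13.2497
G01 X39.3532 Y18.9315
M5
G0 X91.8617 Y32.9701
M3 S445
G01 X153.5748 Y32.9701 F1996
G01 X153.5748 Y23.2380
G01 X91.8617 Y23.2380
G01 X91.8617 Y32.9701
M5
G0 X228.6827 Y12.0019
M3 S813
G01 X71.1907 Y54.1653 F746
G01 X261.9023 Y8.9344
G01 X150.8948 Y14.6955
M5
G0 X54.6915 Y59.0436
M3 S813
G01 X65.7624 Y18.0691 F746
G01 X24.7879 Y6.9982
G01 X13.7170 Y47.9727
G01 X54.6915 Y59.0436
M5
G0 X0.0000 Y0.0000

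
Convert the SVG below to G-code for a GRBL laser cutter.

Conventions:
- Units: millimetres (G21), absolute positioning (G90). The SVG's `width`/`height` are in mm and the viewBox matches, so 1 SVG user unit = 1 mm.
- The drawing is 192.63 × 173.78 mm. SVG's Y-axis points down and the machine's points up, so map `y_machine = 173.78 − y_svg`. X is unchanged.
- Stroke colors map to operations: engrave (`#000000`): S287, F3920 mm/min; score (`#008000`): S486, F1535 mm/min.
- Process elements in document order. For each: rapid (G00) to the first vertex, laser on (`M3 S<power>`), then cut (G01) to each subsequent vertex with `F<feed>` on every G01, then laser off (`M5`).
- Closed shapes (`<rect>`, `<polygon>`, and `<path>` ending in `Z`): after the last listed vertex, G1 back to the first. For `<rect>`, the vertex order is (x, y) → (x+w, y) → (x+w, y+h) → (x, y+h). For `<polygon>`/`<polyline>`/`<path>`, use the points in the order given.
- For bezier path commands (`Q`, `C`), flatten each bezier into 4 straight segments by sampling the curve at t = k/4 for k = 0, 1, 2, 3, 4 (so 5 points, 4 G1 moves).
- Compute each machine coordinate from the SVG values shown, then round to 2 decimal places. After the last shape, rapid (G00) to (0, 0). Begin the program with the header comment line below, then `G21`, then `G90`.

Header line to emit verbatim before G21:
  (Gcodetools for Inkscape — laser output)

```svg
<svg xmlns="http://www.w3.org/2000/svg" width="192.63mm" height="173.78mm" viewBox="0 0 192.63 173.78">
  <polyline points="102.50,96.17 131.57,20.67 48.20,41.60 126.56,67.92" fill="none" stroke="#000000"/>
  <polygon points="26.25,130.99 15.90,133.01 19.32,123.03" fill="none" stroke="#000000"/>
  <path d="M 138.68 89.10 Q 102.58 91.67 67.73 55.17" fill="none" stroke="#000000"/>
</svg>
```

(Gcodetools for Inkscape — laser output)
G21
G90
G00 X102.50 Y77.61
M3 S287
G01 X131.57 Y153.11 F3920
G01 X48.20 Y132.18 F3920
G01 X126.56 Y105.86 F3920
M5
G00 X26.25 Y42.79
M3 S287
G01 X15.90 Y40.77 F3920
G01 X19.32 Y50.75 F3920
G01 X26.25 Y42.79 F3920
M5
G00 X138.68 Y84.68
M3 S287
G01 X120.71 Y85.84 F3920
G01 X102.89 Y91.88 F3920
G01 X85.23 Y102.80 F3920
G01 X67.73 Y118.61 F3920
M5
G00 X0.00 Y0.00

1 u = 1 mm; y_m = 173.78 − y.

[1] `<polyline>` open polyline, #000000→engrave S287 F3920: (102.50,77.61) → (131.57,153.11) → (48.20,132.18) → (126.56,105.86)

[2] `<polygon>` regular polygon, #000000→engrave S287 F3920: (26.25,42.79) → (15.90,40.77) → (19.32,50.75) → (26.25,42.79) (closed)

[3] `<path>` quadratic bezier, #000000→engrave S287 F3920: (138.68,84.68) → (120.71,85.84) → (102.89,91.88) → (85.23,102.80) → (67.73,118.61)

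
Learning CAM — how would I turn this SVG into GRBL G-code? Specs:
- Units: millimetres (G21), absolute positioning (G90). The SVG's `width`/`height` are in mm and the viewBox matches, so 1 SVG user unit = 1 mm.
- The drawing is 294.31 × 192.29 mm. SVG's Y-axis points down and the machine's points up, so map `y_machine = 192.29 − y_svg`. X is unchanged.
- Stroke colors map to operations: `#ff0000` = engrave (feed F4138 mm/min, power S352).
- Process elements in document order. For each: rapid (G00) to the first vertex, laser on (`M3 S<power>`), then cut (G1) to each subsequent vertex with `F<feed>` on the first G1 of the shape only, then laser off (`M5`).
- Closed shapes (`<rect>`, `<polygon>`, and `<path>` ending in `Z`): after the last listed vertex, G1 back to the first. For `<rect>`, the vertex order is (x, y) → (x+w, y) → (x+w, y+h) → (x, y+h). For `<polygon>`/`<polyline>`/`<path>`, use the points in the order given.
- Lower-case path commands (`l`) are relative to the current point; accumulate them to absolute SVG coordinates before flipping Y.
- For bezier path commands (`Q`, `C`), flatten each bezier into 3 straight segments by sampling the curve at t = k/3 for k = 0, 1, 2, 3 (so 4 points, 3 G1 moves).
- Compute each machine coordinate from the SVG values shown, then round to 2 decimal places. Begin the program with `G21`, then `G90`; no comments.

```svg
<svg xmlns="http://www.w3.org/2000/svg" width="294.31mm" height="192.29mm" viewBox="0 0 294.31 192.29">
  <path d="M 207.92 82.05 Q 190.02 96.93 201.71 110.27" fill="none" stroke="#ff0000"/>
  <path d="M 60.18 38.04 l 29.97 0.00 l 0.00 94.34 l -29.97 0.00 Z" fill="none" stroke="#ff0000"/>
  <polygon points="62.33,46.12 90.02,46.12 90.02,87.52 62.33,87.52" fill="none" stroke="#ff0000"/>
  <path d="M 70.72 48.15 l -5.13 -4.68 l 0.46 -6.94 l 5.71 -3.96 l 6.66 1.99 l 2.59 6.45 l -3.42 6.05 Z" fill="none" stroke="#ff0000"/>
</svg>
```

1 u = 1 mm; y_m = 192.29 − y.

[1] `<path>` quadratic bezier, #ff0000→engrave S352 F4138: (207.92,110.24) → (199.27,100.49) → (197.20,91.08) → (201.71,82.02)

[2] `<path>` rectangle, #ff0000→engrave S352 F4138: (60.18,154.25) → (90.15,154.25) → (90.15,59.91) → (60.18,59.91) → (60.18,154.25) (closed)

[3] `<polygon>` rectangle, #ff0000→engrave S352 F4138: (62.33,146.17) → (90.02,146.17) → (90.02,104.77) → (62.33,104.77) → (62.33,146.17) (closed)

[4] `<path>` regular polygon, #ff0000→engrave S352 F4138: (70.72,144.14) → (65.59,148.82) → (66.05,155.76) → (71.76,159.72) → (78.42,157.73) → (81.01,151.28) → (77.59,145.23) → (70.72,144.14) (closed)

G21
G90
G00 X207.92 Y110.24
M3 S352
G1 X199.27 Y100.49 F4138
G1 X197.20 Y91.08
G1 X201.71 Y82.02
M5
G00 X60.18 Y154.25
M3 S352
G1 X90.15 Y154.25 F4138
G1 X90.15 Y59.91
G1 X60.18 Y59.91
G1 X60.18 Y154.25
M5
G00 X62.33 Y146.17
M3 S352
G1 X90.02 Y146.17 F4138
G1 X90.02 Y104.77
G1 X62.33 Y104.77
G1 X62.33 Y146.17
M5
G00 X70.72 Y144.14
M3 S352
G1 X65.59 Y148.82 F4138
G1 X66.05 Y155.76
G1 X71.76 Y159.72
G1 X78.42 Y157.73
G1 X81.01 Y151.28
G1 X77.59 Y145.23
G1 X70.72 Y144.14
M5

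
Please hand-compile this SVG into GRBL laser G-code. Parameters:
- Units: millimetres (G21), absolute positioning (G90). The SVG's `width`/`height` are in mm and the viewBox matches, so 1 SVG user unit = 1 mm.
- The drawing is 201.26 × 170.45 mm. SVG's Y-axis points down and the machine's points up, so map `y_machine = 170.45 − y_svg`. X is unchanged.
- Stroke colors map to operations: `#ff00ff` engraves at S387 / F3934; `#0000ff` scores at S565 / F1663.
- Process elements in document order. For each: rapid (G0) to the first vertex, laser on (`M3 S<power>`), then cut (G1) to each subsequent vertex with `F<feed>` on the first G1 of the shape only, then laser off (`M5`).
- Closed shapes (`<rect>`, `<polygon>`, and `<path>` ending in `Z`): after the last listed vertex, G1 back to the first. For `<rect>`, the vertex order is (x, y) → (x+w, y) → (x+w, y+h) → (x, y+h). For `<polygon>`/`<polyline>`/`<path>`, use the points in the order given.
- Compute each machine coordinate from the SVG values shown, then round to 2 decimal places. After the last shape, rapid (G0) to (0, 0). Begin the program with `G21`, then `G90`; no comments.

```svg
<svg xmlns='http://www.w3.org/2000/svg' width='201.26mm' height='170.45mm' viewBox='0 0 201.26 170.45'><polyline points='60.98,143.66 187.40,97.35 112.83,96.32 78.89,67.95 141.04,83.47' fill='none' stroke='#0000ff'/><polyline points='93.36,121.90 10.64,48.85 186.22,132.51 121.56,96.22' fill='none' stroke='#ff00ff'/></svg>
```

1 u = 1 mm; y_m = 170.45 − y.

[1] `<polyline>` open polyline, #0000ff→score S565 F1663: (60.98,26.79) → (187.40,73.10) → (112.83,74.13) → (78.89,102.50) → (141.04,86.98)

[2] `<polyline>` open polyline, #ff00ff→engrave S387 F3934: (93.36,48.55) → (10.64,121.60) → (186.22,37.94) → (121.56,74.23)

G21
G90
G0 X60.98 Y26.79
M3 S565
G1 X187.40 Y73.10 F1663
G1 X112.83 Y74.13
G1 X78.89 Y102.50
G1 X141.04 Y86.98
M5
G0 X93.36 Y48.55
M3 S387
G1 X10.64 Y121.60 F3934
G1 X186.22 Y37.94
G1 X121.56 Y74.23
M5
G0 X0.00 Y0.00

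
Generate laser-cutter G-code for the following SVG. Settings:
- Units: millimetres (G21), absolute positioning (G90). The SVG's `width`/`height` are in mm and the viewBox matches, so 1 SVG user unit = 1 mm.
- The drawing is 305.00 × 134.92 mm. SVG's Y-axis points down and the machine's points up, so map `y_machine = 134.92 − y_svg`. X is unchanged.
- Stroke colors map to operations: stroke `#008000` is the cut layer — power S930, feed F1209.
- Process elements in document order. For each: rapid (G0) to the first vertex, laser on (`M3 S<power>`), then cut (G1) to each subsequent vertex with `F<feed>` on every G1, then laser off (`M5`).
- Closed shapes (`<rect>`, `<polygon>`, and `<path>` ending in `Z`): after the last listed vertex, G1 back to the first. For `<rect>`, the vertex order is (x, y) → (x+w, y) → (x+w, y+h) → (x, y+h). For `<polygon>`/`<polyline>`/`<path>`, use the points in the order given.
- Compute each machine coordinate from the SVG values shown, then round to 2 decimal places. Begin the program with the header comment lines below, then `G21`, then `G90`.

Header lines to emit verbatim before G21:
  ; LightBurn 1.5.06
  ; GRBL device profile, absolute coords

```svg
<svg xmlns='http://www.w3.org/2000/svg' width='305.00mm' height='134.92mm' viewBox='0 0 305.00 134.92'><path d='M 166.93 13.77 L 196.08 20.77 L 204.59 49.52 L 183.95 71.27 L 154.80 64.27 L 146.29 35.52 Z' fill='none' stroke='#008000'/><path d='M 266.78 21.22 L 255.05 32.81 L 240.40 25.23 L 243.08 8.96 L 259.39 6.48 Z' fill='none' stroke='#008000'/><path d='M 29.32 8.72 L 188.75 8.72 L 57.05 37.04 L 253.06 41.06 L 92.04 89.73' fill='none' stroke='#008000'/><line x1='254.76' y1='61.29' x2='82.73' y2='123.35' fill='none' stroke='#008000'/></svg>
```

; LightBurn 1.5.06
; GRBL device profile, absolute coords
G21
G90
G0 X166.93 Y121.15
M3 S930
G1 X196.08 Y114.15 F1209
G1 X204.59 Y85.40 F1209
G1 X183.95 Y63.65 F1209
G1 X154.80 Y70.65 F1209
G1 X146.29 Y99.40 F1209
G1 X166.93 Y121.15 F1209
M5
G0 X266.78 Y113.70
M3 S930
G1 X255.05 Y102.11 F1209
G1 X240.40 Y109.69 F1209
G1 X243.08 Y125.96 F1209
G1 X259.39 Y128.44 F1209
G1 X266.78 Y113.70 F1209
M5
G0 X29.32 Y126.20
M3 S930
G1 X188.75 Y126.20 F1209
G1 X57.05 Y97.88 F1209
G1 X253.06 Y93.86 F1209
G1 X92.04 Y45.19 F1209
M5
G0 X254.76 Y73.63
M3 S930
G1 X82.73 Y11.57 F1209
M5

Since the viewBox matches the mm dimensions, user units are millimetres directly. The only transform is the Y-flip y_m = 134.92 − y_svg.

Shape 1 is a regular polygon drawn with `<path>`. Its stroke #008000 means cut at S930, F1209. After flipping Y the toolpath is (166.93,121.15) → (196.08,114.15) → (204.59,85.40) → (183.95,63.65) → (154.80,70.65) → (146.29,99.40) → (166.93,121.15), returning to the start.

Shape 2 is a regular polygon drawn with `<path>`. Its stroke #008000 means cut at S930, F1209. After flipping Y the toolpath is (266.78,113.70) → (255.05,102.11) → (240.40,109.69) → (243.08,125.96) → (259.39,128.44) → (266.78,113.70), returning to the start.

Shape 3 is a open polyline drawn with `<path>`. Its stroke #008000 means cut at S930, F1209. After flipping Y the toolpath is (29.32,126.20) → (188.75,126.20) → (57.05,97.88) → (253.06,93.86) → (92.04,45.19).

Shape 4 is a line segment drawn with `<line>`. Its stroke #008000 means cut at S930, F1209. After flipping Y the toolpath is (254.76,73.63) → (82.73,11.57).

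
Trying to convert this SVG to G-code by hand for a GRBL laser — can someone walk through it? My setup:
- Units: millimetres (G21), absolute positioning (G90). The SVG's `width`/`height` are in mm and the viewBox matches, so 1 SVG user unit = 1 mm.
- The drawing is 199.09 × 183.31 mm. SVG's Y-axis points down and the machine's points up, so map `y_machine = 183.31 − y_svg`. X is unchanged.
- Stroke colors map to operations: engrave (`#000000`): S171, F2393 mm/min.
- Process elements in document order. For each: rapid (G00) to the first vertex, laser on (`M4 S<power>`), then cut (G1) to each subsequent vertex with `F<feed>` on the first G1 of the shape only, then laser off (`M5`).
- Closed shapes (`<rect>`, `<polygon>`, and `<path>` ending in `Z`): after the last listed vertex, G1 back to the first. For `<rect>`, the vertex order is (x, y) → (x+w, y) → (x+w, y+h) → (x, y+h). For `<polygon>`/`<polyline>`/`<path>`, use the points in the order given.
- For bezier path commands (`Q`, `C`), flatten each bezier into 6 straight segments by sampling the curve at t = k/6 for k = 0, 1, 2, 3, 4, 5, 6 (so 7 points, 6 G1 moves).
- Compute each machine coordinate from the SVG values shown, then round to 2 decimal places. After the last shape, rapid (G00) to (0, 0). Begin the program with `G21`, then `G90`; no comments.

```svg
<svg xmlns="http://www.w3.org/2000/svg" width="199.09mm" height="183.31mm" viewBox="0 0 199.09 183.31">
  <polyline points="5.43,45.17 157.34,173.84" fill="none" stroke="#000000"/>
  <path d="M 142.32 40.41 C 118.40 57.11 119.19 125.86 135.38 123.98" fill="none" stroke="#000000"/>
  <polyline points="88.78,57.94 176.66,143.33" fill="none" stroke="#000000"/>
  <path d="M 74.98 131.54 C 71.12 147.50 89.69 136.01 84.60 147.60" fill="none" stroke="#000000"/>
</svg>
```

G21
G90
G00 X5.43 Y138.14
M4 S171
G1 X157.34 Y9.47 F2393
M5
G00 X142.32 Y142.90
M4 S171
G1 X132.38 Y130.78 F2393
G1 X126.29 Y113.39
G1 X123.81 Y94.15
G1 X124.67 Y76.45
G1 X128.61 Y63.71
G1 X135.38 Y59.33
M5
G00 X88.78 Y125.37
M4 S171
G1 X176.66 Y39.98 F2393
M5
G00 X74.98 Y51.77
M4 S171
G1 X74.71 Y45.84 F2393
G1 X76.89 Y43.09
G1 X80.25 Y42.10
G1 X83.51 Y41.48
G1 X85.39 Y39.82
G1 X84.60 Y35.71
M5
G00 X0.00 Y0.00

viewBox `0 0 199.09 183.31` with mm width/height → 1 unit = 1 mm. Flip: y_m = 183.31 − y_svg.

**Shape 1** — `<polyline>` line segment, stroke `#000000` → engrave (S171, F2393). Machine vertices: (5.43,138.14) → (157.34,9.47). Open path.

**Shape 2** — `<path>` cubic bezier, stroke `#000000` → engrave (S171, F2393). Control points (SVG): P0=(142.32,40.41), P1=(118.40,57.11), P2=(119.19,125.86), P3=(135.38,123.98); sampled at t=k/6. Machine vertices: (142.32,142.90) → (132.38,130.78) → (126.29,113.39) → (123.81,94.15) → (124.67,76.45) → (128.61,63.71) → (135.38,59.33). Open path.

**Shape 3** — `<polyline>` line segment, stroke `#000000` → engrave (S171, F2393). Machine vertices: (88.78,125.37) → (176.66,39.98). Open path.

**Shape 4** — `<path>` cubic bezier, stroke `#000000` → engrave (S171, F2393). Control points (SVG): P0=(74.98,131.54), P1=(71.12,147.50), P2=(89.69,136.01), P3=(84.60,147.60); sampled at t=k/6. Machine vertices: (74.98,51.77) → (74.71,45.84) → (76.89,43.09) → (80.25,42.10) → (83.51,41.48) → (85.39,39.82) → (84.60,35.71). Open path.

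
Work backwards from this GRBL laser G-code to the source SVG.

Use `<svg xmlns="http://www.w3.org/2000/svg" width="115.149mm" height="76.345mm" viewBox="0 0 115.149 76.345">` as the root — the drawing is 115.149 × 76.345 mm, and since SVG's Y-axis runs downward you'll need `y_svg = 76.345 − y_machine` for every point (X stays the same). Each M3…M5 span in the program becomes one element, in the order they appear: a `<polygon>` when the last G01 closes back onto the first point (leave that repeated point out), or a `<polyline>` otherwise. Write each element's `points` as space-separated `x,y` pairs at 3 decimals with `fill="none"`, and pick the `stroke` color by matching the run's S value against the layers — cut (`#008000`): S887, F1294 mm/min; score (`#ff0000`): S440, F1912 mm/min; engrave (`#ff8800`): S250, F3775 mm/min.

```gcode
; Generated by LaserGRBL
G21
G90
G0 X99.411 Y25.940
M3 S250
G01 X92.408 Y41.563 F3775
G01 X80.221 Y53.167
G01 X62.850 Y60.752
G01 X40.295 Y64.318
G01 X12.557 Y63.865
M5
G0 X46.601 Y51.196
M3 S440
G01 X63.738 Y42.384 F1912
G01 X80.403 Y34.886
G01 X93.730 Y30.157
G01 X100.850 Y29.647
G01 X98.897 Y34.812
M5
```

<svg xmlns="http://www.w3.org/2000/svg" width="115.149mm" height="76.345mm" viewBox="0 0 115.149 76.345">
  <polyline points="99.411,50.405 92.408,34.782 80.221,23.178 62.850,15.593 40.295,12.027 12.557,12.480" fill="none" stroke="#ff8800"/>
  <polyline points="46.601,25.149 63.738,33.961 80.403,41.459 93.730,46.188 100.850,46.698 98.897,41.533" fill="none" stroke="#ff0000"/>
</svg>

Each laser-on run becomes one SVG element. Flip Y back into SVG space with y_svg = 76.345 − y_machine.

Run 1: S250 ⇒ engrave layer `#ff8800`. The run is open, so emit a `<polyline>` with points (Y-flipped): 99.411,50.405 92.408,34.782 80.221,23.178 62.850,15.593 40.295,12.027 12.557,12.480.

Run 2: power S440 maps to stroke `#ff0000` (score). The run is open, so emit a `<polyline>` with points (Y-flipped): 46.601,25.149 63.738,33.961 80.403,41.459 93.730,46.188 100.850,46.698 98.897,41.533.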